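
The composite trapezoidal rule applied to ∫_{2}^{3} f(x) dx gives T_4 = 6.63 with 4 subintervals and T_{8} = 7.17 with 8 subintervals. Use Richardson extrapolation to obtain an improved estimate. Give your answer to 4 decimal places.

7.3500

R = (4·T_{8} − T_4) / 3 = (4·7.17 − 6.63)/3 = (22.05)/3 = 7.3500.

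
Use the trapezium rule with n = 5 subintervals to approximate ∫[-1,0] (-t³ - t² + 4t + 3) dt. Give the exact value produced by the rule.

0.92

h = (0 − (-1))/5 = 0.2.
Nodes t₀,…,t₅ = -1, -0.8, -0.6, -0.4, -0.2, 0.
f(t) = -t³ - t² + 4t + 3: f₀=-1, f₁=-0.328, f₂=0.456, f₃=1.304, f₄=2.168, f₅=3.
(h/2)·[f₀ + 2f₁ + 2f₂ + 2f₃ + 2f₄ + f₅] = 0.1·(9.2) = 0.92.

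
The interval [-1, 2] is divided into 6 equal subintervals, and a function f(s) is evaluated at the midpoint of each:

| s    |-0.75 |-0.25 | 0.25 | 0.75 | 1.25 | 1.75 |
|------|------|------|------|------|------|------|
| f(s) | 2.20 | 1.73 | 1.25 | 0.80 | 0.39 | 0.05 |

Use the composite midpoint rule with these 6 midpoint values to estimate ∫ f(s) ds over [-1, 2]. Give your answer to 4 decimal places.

3.2100

h = 0.5, n = 6.
h·[y(m₁) + y(m₂) + y(m₃) + y(m₄) + y(m₅) + y(m₆)] = 0.5·(6.42) = 3.2100.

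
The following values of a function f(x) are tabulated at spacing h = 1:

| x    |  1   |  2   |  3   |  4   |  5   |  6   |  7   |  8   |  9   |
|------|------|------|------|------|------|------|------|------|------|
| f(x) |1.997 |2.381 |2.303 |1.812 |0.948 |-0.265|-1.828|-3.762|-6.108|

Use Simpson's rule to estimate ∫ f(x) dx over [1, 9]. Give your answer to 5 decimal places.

h = 1, n = 8.
(h/3)·[y₀ + 4y₁ + 2y₂ + 4y₃ + 2y₄ + 4y₅ + 2y₆ + 4y₇ + y₈] = 0.333333·(-0.601) = -0.20033.

-0.20033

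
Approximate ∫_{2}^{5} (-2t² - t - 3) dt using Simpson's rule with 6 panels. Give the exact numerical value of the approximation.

-97.5

h = (5 − 2)/6 = 0.5.
Nodes t₀,…,t₆ = 2, 2.5, 3, 3.5, 4, 4.5, 5.
f(t) = -2t² - t - 3: f₀=-13, f₁=-18, f₂=-24, f₃=-31, f₄=-39, f₅=-48, f₆=-58.
(h/3)·[f₀ + 4f₁ + 2f₂ + 4f₃ + 2f₄ + 4f₅ + f₆] = 0.166667·(-585) = -97.5.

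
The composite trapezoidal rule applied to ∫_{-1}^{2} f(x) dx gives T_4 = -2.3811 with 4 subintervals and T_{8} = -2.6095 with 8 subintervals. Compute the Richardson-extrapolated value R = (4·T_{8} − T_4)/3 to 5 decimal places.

-2.68563

R = (4·T_{8} − T_4) / 3 = (4·(-2.6095) − (-2.3811))/3 = (-8.0569)/3 = -2.68563.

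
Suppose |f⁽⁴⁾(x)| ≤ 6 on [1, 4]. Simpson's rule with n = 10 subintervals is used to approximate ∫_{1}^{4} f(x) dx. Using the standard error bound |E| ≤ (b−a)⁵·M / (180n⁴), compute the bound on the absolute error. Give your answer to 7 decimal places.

0.0008100

|E| ≤ (3)⁵·6 / (180·10⁴) = 1458/1800000 = 0.0008100.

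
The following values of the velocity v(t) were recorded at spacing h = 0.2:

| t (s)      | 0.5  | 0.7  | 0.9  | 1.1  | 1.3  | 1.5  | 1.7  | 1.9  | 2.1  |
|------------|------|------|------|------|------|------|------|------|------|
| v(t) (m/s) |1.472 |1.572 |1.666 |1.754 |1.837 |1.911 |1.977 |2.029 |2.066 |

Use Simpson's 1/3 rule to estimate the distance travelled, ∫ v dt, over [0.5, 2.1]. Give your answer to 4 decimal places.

2.9041

h = 0.2, n = 8.
(h/3)·[y₀ + 4y₁ + 2y₂ + 4y₃ + 2y₄ + 4y₅ + 2y₆ + 4y₇ + y₈] = 0.066667·(43.562) = 2.9041.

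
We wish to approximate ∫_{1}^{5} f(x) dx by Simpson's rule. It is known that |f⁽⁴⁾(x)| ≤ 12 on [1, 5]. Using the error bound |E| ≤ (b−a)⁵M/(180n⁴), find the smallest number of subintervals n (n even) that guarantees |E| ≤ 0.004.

12

Need 12288/(180n⁴) ≤ 0.004.
n⁴ ≥ 12288/(180·0.004) = 17066.7 ⇒ n ≥ 11.4298, so the smallest even n is 12. (n must be even for Simpson's rule.)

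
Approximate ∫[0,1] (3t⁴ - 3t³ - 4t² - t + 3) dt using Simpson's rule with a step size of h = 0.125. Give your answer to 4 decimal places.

1.0168

h = (1 − 0)/8 = 0.125.
Nodes t₀,…,t₈ = 0, 0.125, 0.25, 0.375, 0.5, 0.625, 0.75, 0.875, 1.
f(t) = 3t⁴ - 3t³ - 4t² - t + 3: f₀=3, f₁=2.807373046875, f₂=2.46484375, f₃=1.963623046875, f₄=1.3125, f₅=0.537841796875, f₆=-0.31640625, f₇=-1.188720703125, f₈=-2.
(h/3)·[f₀ + 4f₁ + 2f₂ + 4f₃ + 2f₄ + 4f₅ + 2f₆ + 4f₇ + f₈] = 0.041667·(24.40234375) = 1.0168.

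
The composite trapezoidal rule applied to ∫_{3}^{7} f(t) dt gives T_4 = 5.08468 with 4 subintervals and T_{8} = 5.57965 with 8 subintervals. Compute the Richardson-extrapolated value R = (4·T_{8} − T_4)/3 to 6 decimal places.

5.744640

R = (4·T_{8} − T_4) / 3 = (4·5.57965 − 5.08468)/3 = (17.23392)/3 = 5.744640.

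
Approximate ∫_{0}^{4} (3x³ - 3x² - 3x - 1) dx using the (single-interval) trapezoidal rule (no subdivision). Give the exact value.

260

T = (b−a)/2 · [f(0) + f(4)] = 2·[(-1) + 131] = 260.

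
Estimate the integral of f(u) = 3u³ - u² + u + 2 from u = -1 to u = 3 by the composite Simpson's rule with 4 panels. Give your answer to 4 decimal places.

62.6667

h = (3 − (-1))/4 = 1.
Nodes u₀,…,u₄ = -1, 0, 1, 2, 3.
f(u) = 3u³ - u² + u + 2: f₀=-3, f₁=2, f₂=5, f₃=24, f₄=77.
(h/3)·[f₀ + 4f₁ + 2f₂ + 4f₃ + f₄] = 0.333333·(188) = 62.6667.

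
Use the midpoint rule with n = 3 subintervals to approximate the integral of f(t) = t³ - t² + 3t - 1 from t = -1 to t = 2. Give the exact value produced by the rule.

h = (2 − (-1))/3 = 1.
Midpoints m₁,…,m₃ = -0.5, 0.5, 1.5.
f(m₁)=-2.875, f(m₂)=0.375, f(m₃)=4.625.
h·[f(m₁) + f(m₂) + f(m₃)] = 1·(2.125) = 2.125.

2.125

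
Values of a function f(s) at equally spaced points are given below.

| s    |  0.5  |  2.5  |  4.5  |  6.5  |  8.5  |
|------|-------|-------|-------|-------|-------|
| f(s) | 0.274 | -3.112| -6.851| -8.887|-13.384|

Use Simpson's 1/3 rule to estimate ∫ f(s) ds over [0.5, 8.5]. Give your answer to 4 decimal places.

h = 2, n = 4.
(h/3)·[y₀ + 4y₁ + 2y₂ + 4y₃ + y₄] = 0.666667·(-74.808) = -49.8720.

-49.8720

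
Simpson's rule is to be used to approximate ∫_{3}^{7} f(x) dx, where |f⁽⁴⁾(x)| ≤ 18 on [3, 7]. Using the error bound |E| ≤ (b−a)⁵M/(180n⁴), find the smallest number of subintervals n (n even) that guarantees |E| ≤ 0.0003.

26

Need 18432/(180n⁴) ≤ 0.0003.
n⁴ ≥ 18432/(180·0.0003) = 341333 ⇒ n ≥ 24.1710, so the smallest even n is 26. (n must be even for Simpson's rule.)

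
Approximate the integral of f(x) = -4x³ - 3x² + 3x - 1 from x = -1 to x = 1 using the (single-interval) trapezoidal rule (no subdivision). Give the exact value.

T = (b−a)/2 · [f(-1) + f(1)] = 1·[(-3) + (-5)] = -8.

-8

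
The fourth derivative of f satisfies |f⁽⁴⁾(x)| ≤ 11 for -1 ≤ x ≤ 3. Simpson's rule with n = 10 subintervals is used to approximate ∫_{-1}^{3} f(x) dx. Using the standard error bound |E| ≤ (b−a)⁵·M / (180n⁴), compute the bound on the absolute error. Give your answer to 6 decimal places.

|E| ≤ (4)⁵·11 / (180·10⁴) = 11264/1800000 = 0.006258.

0.006258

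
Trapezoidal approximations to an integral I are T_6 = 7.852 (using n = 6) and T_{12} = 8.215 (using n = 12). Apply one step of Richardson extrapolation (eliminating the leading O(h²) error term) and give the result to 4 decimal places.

R = (4·T_{12} − T_6) / 3 = (4·8.215 − 7.852)/3 = (25.008)/3 = 8.3360.

8.3360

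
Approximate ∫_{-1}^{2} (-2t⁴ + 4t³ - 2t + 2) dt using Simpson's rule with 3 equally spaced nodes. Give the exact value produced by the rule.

h = (2 − (-1))/2 = 1.5.
Nodes t₀,…,t₂ = -1, 0.5, 2.
f(t) = -2t⁴ + 4t³ - 2t + 2: f₀=-2, f₁=1.375, f₂=-2.
(h/3)·[f₀ + 4f₁ + f₂] = 0.5·(1.5) = 0.75.

0.75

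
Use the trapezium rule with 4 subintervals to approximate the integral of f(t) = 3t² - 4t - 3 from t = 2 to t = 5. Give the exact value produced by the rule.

h = (5 − 2)/4 = 0.75.
Nodes t₀,…,t₄ = 2, 2.75, 3.5, 4.25, 5.
f(t) = 3t² - 4t - 3: f₀=1, f₁=8.6875, f₂=19.75, f₃=34.1875, f₄=52.
(h/2)·[f₀ + 2f₁ + 2f₂ + 2f₃ + f₄] = 0.375·(178.25) = 66.84375.

66.84375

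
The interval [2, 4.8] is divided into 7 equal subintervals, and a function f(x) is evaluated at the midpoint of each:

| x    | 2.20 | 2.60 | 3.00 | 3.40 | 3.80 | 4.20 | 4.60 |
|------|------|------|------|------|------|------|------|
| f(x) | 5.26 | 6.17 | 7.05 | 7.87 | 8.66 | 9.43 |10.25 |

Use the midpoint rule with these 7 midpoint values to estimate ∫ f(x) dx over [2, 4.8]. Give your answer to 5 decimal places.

21.87600

h = 0.4, n = 7.
h·[y(m₁) + y(m₂) + y(m₃) + y(m₄) + y(m₅) + y(m₆) + y(m₇)] = 0.4·(54.69) = 21.87600.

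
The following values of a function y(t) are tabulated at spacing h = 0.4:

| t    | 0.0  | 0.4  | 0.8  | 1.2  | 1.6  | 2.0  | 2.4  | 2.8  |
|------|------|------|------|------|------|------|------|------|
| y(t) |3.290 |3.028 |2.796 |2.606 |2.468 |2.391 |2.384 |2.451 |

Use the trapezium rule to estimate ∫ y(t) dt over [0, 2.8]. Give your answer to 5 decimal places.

7.41740

h = 0.4, n = 7.
(h/2)·[y₀ + 2y₁ + 2y₂ + 2y₃ + 2y₄ + 2y₅ + 2y₆ + y₇] = 0.2·(37.087) = 7.41740.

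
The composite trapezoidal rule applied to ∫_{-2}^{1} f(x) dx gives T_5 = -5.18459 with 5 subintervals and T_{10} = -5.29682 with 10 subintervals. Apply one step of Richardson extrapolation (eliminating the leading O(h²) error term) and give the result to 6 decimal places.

R = (4·T_{10} − T_5) / 3 = (4·(-5.29682) − (-5.18459))/3 = (-16.00269)/3 = -5.334230.

-5.334230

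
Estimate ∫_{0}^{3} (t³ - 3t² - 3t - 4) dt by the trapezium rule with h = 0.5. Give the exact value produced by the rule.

-32.0625

h = (3 − 0)/6 = 0.5.
Nodes t₀,…,t₆ = 0, 0.5, 1, 1.5, 2, 2.5, 3.
f(t) = t³ - 3t² - 3t - 4: f₀=-4, f₁=-6.125, f₂=-9, f₃=-11.875, f₄=-14, f₅=-14.625, f₆=-13.
(h/2)·[f₀ + 2f₁ + 2f₂ + 2f₃ + 2f₄ + 2f₅ + f₆] = 0.25·(-128.25) = -32.0625.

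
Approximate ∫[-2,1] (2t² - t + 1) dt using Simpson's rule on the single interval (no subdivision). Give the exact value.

S = (b−a)/6 · [f(-2) + 4f(-0.5) + f(1)] = 0.5·[11 + 4·2 + 2] = 10.5.

10.5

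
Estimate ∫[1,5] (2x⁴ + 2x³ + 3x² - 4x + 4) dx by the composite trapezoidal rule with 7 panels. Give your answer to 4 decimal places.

1685.1362

h = (5 − 1)/7 = 0.571429.
Nodes x₀,…,x₇ = 1, 1.571429, 2.142857, 2.714286, 3.285714, 3.857143, 4.428571, 5.
f(x) = 2x⁴ + 2x³ + 3x² - 4x + 4: f₀=7, f₁=25.079134, f₂=71.053311, f₃=163.794669, f₄=327.293211, f₅=590.656810, f₆=988.111204, f₇=1559.
(h/2)·[f₀ + 2f₁ + 2f₂ + 2f₃ + 2f₄ + 2f₅ + 2f₆ + f₇] = 0.285714·(5897.976676) = 1685.1362.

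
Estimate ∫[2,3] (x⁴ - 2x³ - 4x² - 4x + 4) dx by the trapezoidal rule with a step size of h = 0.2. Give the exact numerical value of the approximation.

h = (3 − 2)/5 = 0.2.
Nodes x₀,…,x₅ = 2, 2.2, 2.4, 2.6, 2.8, 3.
f(x) = x⁴ - 2x³ - 4x² - 4x + 4: f₀=-20, f₁=-22.0304, f₂=-23.1104, f₃=-22.8944, f₄=-20.9984, f₅=-17.
(h/2)·[f₀ + 2f₁ + 2f₂ + 2f₃ + 2f₄ + f₅] = 0.1·(-215.0672) = -21.50672.

-21.50672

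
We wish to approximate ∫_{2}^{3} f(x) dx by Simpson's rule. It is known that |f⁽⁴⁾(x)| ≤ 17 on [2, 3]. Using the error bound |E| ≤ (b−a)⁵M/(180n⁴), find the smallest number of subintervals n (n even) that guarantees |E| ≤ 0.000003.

Need 17/(180n⁴) ≤ 0.000003.
n⁴ ≥ 17/(180·0.000003) = 31481.5 ⇒ n ≥ 13.3203, so the smallest even n is 14. (n must be even for Simpson's rule.)

14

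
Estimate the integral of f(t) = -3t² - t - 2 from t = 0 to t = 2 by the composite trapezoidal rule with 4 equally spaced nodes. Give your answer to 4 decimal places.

-14.4444

h = (2 − 0)/3 = 0.666667.
Nodes t₀,…,t₃ = 0, 0.666667, 1.333333, 2.
f(t) = -3t² - t - 2: f₀=-2, f₁=-4, f₂=-8.666667, f₃=-16.
(h/2)·[f₀ + 2f₁ + 2f₂ + f₃] = 0.333333·(-43.333333) = -14.4444.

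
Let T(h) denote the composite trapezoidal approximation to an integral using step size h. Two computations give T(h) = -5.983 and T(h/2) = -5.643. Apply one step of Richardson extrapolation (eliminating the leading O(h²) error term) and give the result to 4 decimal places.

R = (4·T(h/2) − T(h)) / 3 = (4·(-5.643) − (-5.983))/3 = (-16.589)/3 = -5.5297.

-5.5297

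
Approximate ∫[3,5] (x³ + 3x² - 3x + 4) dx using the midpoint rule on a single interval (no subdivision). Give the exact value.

208

M = (b−a)·f(4) = 2·(104) = 208.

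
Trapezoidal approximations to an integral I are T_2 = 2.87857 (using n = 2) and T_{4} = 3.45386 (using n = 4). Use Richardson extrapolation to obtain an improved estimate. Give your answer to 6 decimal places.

3.645623

R = (4·T_{4} − T_2) / 3 = (4·3.45386 − 2.87857)/3 = (10.93687)/3 = 3.645623.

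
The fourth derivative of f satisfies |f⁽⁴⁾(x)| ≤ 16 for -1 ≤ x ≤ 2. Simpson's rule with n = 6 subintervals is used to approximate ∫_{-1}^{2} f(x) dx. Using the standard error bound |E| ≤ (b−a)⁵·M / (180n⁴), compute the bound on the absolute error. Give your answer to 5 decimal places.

|E| ≤ (3)⁵·16 / (180·6⁴) = 3888/233280 = 0.01667.

0.01667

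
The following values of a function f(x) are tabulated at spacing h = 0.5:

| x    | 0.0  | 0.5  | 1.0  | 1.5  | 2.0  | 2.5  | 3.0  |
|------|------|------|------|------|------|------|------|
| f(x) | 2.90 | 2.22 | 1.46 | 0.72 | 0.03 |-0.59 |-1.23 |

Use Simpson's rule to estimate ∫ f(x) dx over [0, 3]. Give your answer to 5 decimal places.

2.34167

h = 0.5, n = 6.
(h/3)·[y₀ + 4y₁ + 2y₂ + 4y₃ + 2y₄ + 4y₅ + y₆] = 0.166667·(14.05) = 2.34167.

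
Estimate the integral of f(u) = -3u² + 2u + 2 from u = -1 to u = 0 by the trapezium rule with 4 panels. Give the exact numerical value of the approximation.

-0.03125

h = (0 − (-1))/4 = 0.25.
Nodes u₀,…,u₄ = -1, -0.75, -0.5, -0.25, 0.
f(u) = -3u² + 2u + 2: f₀=-3, f₁=-1.1875, f₂=0.25, f₃=1.3125, f₄=2.
(h/2)·[f₀ + 2f₁ + 2f₂ + 2f₃ + f₄] = 0.125·(-0.25) = -0.03125.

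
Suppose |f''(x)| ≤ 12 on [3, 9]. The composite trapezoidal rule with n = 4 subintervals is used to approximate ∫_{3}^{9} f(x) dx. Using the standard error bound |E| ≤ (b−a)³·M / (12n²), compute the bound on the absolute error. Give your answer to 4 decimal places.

13.5000

|E| ≤ (6)³·12 / (12·4²) = 2592/192 = 13.5000.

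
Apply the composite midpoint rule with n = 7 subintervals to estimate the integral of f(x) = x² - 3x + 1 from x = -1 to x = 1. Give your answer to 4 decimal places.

h = (1 − (-1))/7 = 0.285714.
Midpoints m₁,…,m₇ = -0.857143, -0.571429, -0.285714, 0, 0.285714, 0.571429, 0.857143.
f(m₁)=4.306122, f(m₂)=3.040816, f(m₃)=1.938776, f(m₄)=1, f(m₅)=0.224490, f(m₆)=-0.387755, f(m₇)=-0.836735.
h·[f(m₁) + f(m₂) + f(m₃) + f(m₄) + f(m₅) + f(m₆) + f(m₇)] = 0.285714·(9.285714) = 2.6531.

2.6531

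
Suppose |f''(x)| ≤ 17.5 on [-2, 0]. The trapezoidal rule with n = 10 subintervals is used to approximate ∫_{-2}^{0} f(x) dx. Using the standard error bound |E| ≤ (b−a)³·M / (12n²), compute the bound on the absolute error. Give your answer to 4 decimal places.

0.1167

|E| ≤ (2)³·17.5 / (12·10²) = 140/1200 = 0.1167.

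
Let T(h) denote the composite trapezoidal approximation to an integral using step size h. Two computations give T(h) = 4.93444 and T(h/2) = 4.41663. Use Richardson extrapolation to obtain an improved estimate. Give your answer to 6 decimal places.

4.244027

R = (4·T(h/2) − T(h)) / 3 = (4·4.41663 − 4.93444)/3 = (12.73208)/3 = 4.244027.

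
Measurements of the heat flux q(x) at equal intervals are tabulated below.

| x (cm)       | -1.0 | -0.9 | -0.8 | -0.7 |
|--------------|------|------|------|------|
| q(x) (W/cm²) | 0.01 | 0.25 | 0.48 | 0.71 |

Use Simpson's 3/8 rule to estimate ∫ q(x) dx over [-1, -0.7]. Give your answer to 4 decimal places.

h = 0.1, n = 3.
(3h/8)·[y₀ + 3y₁ + 3y₂ + y₃] = 0.0375·(2.91) = 0.1091.

0.1091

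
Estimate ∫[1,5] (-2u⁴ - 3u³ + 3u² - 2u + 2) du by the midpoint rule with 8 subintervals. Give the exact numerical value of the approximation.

h = (5 − 1)/8 = 0.5.
Midpoints m₁,…,m₈ = 1.25, 1.75, 2.25, 2.75, 3.25, 3.75, 4.25, 4.75.
f(m₁)=-6.5546875, f(m₂)=-27.1484375, f(m₃)=-72.7421875, f(m₄)=-157.5859375, f(m₅)=-298.9296875, f(m₆)=-517.0234375, f(m₇)=-835.1171875, f(m₈)=-1279.4609375.
h·[f(m₁) + f(m₂) + f(m₃) + f(m₄) + f(m₅) + f(m₆) + f(m₇) + f(m₈)] = 0.5·(-3194.5625) = -1597.28125.

-1597.28125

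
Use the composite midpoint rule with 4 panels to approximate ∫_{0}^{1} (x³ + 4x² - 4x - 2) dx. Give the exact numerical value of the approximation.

h = (1 − 0)/4 = 0.25.
Midpoints m₁,…,m₄ = 0.125, 0.375, 0.625, 0.875.
f(m₁)=-2.435546875, f(m₂)=-2.884765625, f(m₃)=-2.693359375, f(m₄)=-1.767578125.
h·[f(m₁) + f(m₂) + f(m₃) + f(m₄)] = 0.25·(-9.78125) = -2.4453125.

-2.4453125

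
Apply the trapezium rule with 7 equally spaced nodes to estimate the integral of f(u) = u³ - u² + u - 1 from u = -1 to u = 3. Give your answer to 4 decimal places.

11.2593

h = (3 − (-1))/6 = 0.666667.
Nodes u₀,…,u₆ = -1, -0.333333, 0.333333, 1, 1.666667, 2.333333, 3.
f(u) = u³ - u² + u - 1: f₀=-4, f₁=-1.481481, f₂=-0.740741, f₃=0, f₄=2.518519, f₅=8.592593, f₆=20.
(h/2)·[f₀ + 2f₁ + 2f₂ + 2f₃ + 2f₄ + 2f₅ + f₆] = 0.333333·(33.777778) = 11.2593.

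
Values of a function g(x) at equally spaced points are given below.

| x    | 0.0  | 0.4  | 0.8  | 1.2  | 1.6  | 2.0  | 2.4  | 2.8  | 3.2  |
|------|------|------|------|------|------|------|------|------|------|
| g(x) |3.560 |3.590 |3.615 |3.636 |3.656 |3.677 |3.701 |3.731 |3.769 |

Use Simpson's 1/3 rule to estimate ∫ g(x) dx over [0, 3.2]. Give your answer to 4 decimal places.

h = 0.4, n = 8.
(h/3)·[y₀ + 4y₁ + 2y₂ + 4y₃ + 2y₄ + 4y₅ + 2y₆ + 4y₇ + y₈] = 0.133333·(87.809) = 11.7079.

11.7079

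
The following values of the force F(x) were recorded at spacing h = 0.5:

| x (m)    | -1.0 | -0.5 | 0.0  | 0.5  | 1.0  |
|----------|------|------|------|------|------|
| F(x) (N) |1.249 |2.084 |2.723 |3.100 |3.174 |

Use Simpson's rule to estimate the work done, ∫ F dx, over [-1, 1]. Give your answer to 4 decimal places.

5.1008

h = 0.5, n = 4.
(h/3)·[y₀ + 4y₁ + 2y₂ + 4y₃ + y₄] = 0.166667·(30.605) = 5.1008.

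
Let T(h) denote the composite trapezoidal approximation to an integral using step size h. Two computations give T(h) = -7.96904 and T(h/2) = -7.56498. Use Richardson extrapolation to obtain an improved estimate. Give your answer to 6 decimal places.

-7.430293

R = (4·T(h/2) − T(h)) / 3 = (4·(-7.56498) − (-7.96904))/3 = (-22.29088)/3 = -7.430293.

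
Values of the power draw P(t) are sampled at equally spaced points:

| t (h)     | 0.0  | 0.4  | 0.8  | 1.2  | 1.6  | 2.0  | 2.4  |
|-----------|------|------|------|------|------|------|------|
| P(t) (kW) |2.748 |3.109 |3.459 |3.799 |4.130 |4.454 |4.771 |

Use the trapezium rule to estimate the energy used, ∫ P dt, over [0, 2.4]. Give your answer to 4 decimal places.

h = 0.4, n = 6.
(h/2)·[y₀ + 2y₁ + 2y₂ + 2y₃ + 2y₄ + 2y₅ + y₆] = 0.2·(45.421) = 9.0842.

9.0842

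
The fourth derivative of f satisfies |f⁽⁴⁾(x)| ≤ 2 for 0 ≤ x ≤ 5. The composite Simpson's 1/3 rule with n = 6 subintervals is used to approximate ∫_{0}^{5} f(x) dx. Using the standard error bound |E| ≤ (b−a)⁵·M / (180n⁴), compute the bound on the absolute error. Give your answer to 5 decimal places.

0.02679

|E| ≤ (5)⁵·2 / (180·6⁴) = 6250/233280 = 0.02679.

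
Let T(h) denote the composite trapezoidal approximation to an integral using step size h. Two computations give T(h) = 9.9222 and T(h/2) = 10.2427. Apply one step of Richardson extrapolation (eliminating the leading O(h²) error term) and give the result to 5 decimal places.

10.34953

R = (4·T(h/2) − T(h)) / 3 = (4·10.2427 − 9.9222)/3 = (31.0486)/3 = 10.34953.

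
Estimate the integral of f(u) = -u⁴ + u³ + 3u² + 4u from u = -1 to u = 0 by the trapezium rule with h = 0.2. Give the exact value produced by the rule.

-1.45328

h = (0 − (-1))/5 = 0.2.
Nodes u₀,…,u₅ = -1, -0.8, -0.6, -0.4, -0.2, 0.
f(u) = -u⁴ + u³ + 3u² + 4u: f₀=-3, f₁=-2.2016, f₂=-1.6656, f₃=-1.2096, f₄=-0.6896, f₅=0.
(h/2)·[f₀ + 2f₁ + 2f₂ + 2f₃ + 2f₄ + f₅] = 0.1·(-14.5328) = -1.45328.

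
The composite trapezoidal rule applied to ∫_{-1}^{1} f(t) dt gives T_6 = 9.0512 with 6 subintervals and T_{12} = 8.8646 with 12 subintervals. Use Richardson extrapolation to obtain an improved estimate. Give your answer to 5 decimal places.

R = (4·T_{12} − T_6) / 3 = (4·8.8646 − 9.0512)/3 = (26.4072)/3 = 8.80240.

8.80240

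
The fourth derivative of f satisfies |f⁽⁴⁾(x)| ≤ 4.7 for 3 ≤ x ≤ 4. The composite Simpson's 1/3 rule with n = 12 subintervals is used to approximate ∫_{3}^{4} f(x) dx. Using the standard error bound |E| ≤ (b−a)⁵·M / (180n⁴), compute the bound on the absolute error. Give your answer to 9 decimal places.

|E| ≤ (1)⁵·4.7 / (180·12⁴) = 4.7/3732480 = 0.000001259.

0.000001259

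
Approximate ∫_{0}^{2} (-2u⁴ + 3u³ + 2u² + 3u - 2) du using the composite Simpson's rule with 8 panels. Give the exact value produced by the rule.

6.53125

h = (2 − 0)/8 = 0.25.
Nodes u₀,…,u₈ = 0, 0.25, 0.5, 0.75, 1, 1.25, 1.5, 1.75, 2.
f(u) = -2u⁴ + 3u³ + 2u² + 3u - 2: f₀=-2, f₁=-1.0859375, f₂=0.25, f₃=2.0078125, f₄=4, f₅=5.8515625, f₆=7, f₇=6.6953125, f₈=4.
(h/3)·[f₀ + 4f₁ + 2f₂ + 4f₃ + 2f₄ + 4f₅ + 2f₆ + 4f₇ + f₈] = 0.083333·(78.375) = 6.53125.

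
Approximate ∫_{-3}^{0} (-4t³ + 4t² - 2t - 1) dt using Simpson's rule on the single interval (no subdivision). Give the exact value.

123

S = (b−a)/6 · [f(-3) + 4f(-1.5) + f(0)] = 0.5·[149 + 4·24.5 + (-1)] = 123.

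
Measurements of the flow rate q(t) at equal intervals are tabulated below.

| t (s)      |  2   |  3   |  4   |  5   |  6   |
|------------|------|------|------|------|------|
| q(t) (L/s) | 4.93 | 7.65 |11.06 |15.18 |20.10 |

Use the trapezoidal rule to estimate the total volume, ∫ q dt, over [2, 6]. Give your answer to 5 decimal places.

46.40500

h = 1, n = 4.
(h/2)·[y₀ + 2y₁ + 2y₂ + 2y₃ + y₄] = 0.5·(92.81) = 46.40500.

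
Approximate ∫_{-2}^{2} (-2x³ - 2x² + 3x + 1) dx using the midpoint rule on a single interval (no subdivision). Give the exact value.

4

M = (b−a)·f(0) = 4·(1) = 4.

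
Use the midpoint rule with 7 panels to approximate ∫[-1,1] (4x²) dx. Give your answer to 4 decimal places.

h = (1 − (-1))/7 = 0.285714.
Midpoints m₁,…,m₇ = -0.857143, -0.571429, -0.285714, 0, 0.285714, 0.571429, 0.857143.
f(m₁)=2.938776, f(m₂)=1.306122, f(m₃)=0.326531, f(m₄)=0, f(m₅)=0.326531, f(m₆)=1.306122, f(m₇)=2.938776.
h·[f(m₁) + f(m₂) + f(m₃) + f(m₄) + f(m₅) + f(m₆) + f(m₇)] = 0.285714·(9.142857) = 2.6122.

2.6122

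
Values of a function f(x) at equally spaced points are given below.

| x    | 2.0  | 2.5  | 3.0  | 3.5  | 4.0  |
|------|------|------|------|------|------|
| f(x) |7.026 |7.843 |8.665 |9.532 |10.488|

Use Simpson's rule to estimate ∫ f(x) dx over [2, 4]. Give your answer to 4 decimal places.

17.3907

h = 0.5, n = 4.
(h/3)·[y₀ + 4y₁ + 2y₂ + 4y₃ + y₄] = 0.166667·(104.344) = 17.3907.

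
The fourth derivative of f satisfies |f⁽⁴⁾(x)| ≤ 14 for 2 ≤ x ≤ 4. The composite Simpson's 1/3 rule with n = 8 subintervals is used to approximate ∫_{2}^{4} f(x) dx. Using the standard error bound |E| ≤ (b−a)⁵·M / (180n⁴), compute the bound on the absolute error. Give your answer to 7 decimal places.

|E| ≤ (2)⁵·14 / (180·8⁴) = 448/737280 = 0.0006076.

0.0006076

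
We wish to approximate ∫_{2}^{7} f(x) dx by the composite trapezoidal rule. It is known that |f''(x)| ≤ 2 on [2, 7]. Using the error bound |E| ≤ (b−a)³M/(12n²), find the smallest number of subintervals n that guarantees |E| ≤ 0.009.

49

Need 250/(12n²) ≤ 0.009.
n² ≥ 250/(12·0.009) = 2314.81 ⇒ n ≥ 48.1125, so the smallest n is 49.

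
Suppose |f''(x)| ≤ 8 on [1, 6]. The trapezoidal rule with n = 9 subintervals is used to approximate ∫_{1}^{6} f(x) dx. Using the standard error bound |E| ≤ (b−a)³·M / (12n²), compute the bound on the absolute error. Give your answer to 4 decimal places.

1.0288

|E| ≤ (5)³·8 / (12·9²) = 1000/972 = 1.0288.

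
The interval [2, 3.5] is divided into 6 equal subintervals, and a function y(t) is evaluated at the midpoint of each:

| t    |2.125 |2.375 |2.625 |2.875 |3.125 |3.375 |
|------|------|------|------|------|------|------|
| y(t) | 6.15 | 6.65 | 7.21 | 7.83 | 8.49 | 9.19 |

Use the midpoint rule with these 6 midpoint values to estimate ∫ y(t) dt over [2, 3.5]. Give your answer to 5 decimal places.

11.38000

h = 0.25, n = 6.
h·[y(m₁) + y(m₂) + y(m₃) + y(m₄) + y(m₅) + y(m₆)] = 0.25·(45.52) = 11.38000.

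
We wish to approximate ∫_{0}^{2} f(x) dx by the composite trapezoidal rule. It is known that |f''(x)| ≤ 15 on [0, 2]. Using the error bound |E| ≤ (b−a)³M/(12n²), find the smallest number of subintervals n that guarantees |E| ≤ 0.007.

Need 120/(12n²) ≤ 0.007.
n² ≥ 120/(12·0.007) = 1428.57 ⇒ n ≥ 37.7964, so the smallest n is 38.

38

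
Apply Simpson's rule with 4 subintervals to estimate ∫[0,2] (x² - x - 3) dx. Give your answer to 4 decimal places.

-5.3333

h = (2 − 0)/4 = 0.5.
Nodes x₀,…,x₄ = 0, 0.5, 1, 1.5, 2.
f(x) = x² - x - 3: f₀=-3, f₁=-3.25, f₂=-3, f₃=-2.25, f₄=-1.
(h/3)·[f₀ + 4f₁ + 2f₂ + 4f₃ + f₄] = 0.166667·(-32) = -5.3333.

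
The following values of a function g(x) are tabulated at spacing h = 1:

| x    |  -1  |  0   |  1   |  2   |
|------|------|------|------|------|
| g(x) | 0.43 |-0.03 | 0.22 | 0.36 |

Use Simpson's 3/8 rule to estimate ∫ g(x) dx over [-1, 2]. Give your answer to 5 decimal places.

h = 1, n = 3.
(3h/8)·[y₀ + 3y₁ + 3y₂ + y₃] = 0.375·(1.36) = 0.51000.

0.51000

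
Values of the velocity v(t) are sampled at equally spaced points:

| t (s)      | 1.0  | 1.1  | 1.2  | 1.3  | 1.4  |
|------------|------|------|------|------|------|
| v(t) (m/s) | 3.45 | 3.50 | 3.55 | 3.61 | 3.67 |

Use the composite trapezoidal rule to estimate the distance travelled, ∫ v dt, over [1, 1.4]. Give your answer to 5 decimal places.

h = 0.1, n = 4.
(h/2)·[y₀ + 2y₁ + 2y₂ + 2y₃ + y₄] = 0.05·(28.44) = 1.42200.

1.42200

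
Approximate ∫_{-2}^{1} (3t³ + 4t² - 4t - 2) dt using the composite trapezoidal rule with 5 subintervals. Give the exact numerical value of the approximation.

0.66

h = (1 − (-2))/5 = 0.6.
Nodes t₀,…,t₅ = -2, -1.4, -0.8, -0.2, 0.4, 1.
f(t) = 3t³ + 4t² - 4t - 2: f₀=-2, f₁=3.208, f₂=2.224, f₃=-1.064, f₄=-2.768, f₅=1.
(h/2)·[f₀ + 2f₁ + 2f₂ + 2f₃ + 2f₄ + f₅] = 0.3·(2.2) = 0.66.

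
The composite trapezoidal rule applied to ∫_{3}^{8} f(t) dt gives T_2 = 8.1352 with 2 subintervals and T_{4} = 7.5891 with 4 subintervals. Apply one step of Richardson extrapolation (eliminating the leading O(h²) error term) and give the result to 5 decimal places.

R = (4·T_{4} − T_2) / 3 = (4·7.5891 − 8.1352)/3 = (22.2212)/3 = 7.40707.

7.40707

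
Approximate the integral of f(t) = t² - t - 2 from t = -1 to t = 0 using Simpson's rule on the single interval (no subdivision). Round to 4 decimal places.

S = (b−a)/6 · [f(-1) + 4f(-0.5) + f(0)] = 0.166667·[0 + 4·(-1.25) + (-2)] = -1.1667.

-1.1667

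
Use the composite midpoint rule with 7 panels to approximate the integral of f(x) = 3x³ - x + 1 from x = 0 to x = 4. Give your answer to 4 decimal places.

h = (4 − 0)/7 = 0.571429.
Midpoints m₁,…,m₇ = 0.285714, 0.857143, 1.428571, 2, 2.571429, 3.142857, 3.714286.
f(m₁)=0.784257, f(m₂)=2.032070, f(m₃)=8.317784, f(m₄)=23, f(m₅)=49.437318, f(m₆)=90.988338, f(m₇)=151.011662.
h·[f(m₁) + f(m₂) + f(m₃) + f(m₄) + f(m₅) + f(m₆) + f(m₇)] = 0.571429·(325.571429) = 186.0408.

186.0408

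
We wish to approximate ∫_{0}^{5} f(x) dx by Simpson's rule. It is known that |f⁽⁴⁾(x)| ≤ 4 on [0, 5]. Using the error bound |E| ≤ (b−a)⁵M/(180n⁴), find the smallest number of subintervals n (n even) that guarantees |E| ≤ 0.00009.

30

Need 12500/(180n⁴) ≤ 0.00009.
n⁴ ≥ 12500/(180·0.00009) = 771605 ⇒ n ≥ 29.6380, so the smallest even n is 30. (n must be even for Simpson's rule.)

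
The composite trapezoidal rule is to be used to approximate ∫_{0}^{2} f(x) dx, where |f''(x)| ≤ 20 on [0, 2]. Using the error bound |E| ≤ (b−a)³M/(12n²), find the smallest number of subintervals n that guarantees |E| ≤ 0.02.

Need 160/(12n²) ≤ 0.02.
n² ≥ 160/(12·0.02) = 666.667 ⇒ n ≥ 25.8199, so the smallest n is 26.

26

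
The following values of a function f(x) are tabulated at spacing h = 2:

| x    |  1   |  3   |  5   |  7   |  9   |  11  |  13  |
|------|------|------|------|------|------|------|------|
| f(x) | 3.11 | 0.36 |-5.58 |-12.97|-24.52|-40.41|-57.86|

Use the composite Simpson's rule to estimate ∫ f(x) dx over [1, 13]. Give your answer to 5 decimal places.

-218.02000

h = 2, n = 6.
(h/3)·[y₀ + 4y₁ + 2y₂ + 4y₃ + 2y₄ + 4y₅ + y₆] = 0.666667·(-327.03) = -218.02000.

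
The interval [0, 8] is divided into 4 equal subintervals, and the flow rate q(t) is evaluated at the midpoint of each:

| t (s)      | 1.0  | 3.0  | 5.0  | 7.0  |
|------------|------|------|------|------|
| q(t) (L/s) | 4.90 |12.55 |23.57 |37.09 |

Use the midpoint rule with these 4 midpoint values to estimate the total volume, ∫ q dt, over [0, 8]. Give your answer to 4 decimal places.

h = 2, n = 4.
h·[y(m₁) + y(m₂) + y(m₃) + y(m₄)] = 2·(78.11) = 156.2200.

156.2200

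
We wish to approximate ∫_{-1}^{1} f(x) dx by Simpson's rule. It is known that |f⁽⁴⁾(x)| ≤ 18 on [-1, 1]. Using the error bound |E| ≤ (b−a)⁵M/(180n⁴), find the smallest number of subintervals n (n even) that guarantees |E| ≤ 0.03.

4

Need 576/(180n⁴) ≤ 0.03.
n⁴ ≥ 576/(180·0.03) = 106.667 ⇒ n ≥ 3.2137, so the smallest even n is 4. (n must be even for Simpson's rule.)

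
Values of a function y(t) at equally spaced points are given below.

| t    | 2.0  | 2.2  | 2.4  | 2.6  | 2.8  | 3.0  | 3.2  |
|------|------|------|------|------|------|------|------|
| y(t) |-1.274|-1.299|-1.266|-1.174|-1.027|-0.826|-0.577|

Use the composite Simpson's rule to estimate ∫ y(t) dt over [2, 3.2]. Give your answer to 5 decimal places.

h = 0.2, n = 6.
(h/3)·[y₀ + 4y₁ + 2y₂ + 4y₃ + 2y₄ + 4y₅ + y₆] = 0.066667·(-19.633) = -1.30887.

-1.30887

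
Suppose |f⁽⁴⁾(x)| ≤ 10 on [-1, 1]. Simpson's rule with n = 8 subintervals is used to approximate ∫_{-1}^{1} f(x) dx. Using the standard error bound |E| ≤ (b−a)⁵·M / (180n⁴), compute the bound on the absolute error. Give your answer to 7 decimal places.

|E| ≤ (2)⁵·10 / (180·8⁴) = 320/737280 = 0.0004340.

0.0004340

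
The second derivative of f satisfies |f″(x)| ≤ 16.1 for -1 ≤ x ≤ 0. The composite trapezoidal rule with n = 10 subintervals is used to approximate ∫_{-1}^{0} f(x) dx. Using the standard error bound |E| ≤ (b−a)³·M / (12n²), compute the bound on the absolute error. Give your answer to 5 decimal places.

0.01342

|E| ≤ (1)³·16.1 / (12·10²) = 16.1/1200 = 0.01342.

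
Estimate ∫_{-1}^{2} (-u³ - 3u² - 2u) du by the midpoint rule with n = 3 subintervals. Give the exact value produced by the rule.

h = (2 − (-1))/3 = 1.
Midpoints m₁,…,m₃ = -0.5, 0.5, 1.5.
f(m₁)=0.375, f(m₂)=-1.875, f(m₃)=-13.125.
h·[f(m₁) + f(m₂) + f(m₃)] = 1·(-14.625) = -14.625.

-14.625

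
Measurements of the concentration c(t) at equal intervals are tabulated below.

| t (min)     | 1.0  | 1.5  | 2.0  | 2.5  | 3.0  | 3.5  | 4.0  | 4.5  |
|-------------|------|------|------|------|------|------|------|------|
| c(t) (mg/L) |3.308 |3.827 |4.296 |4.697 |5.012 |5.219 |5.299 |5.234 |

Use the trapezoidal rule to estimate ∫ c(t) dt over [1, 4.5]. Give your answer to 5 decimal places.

h = 0.5, n = 7.
(h/2)·[y₀ + 2y₁ + 2y₂ + 2y₃ + 2y₄ + 2y₅ + 2y₆ + y₇] = 0.25·(65.242) = 16.31050.

16.31050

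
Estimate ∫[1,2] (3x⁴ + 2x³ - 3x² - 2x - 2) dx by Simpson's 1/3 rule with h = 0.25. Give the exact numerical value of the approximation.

14.1015625

h = (2 − 1)/4 = 0.25.
Nodes x₀,…,x₄ = 1, 1.25, 1.5, 1.75, 2.
f(x) = 3x⁴ + 2x³ - 3x² - 2x - 2: f₀=-2, f₁=2.04296875, f₂=10.1875, f₃=24.16796875, f₄=46.
(h/3)·[f₀ + 4f₁ + 2f₂ + 4f₃ + f₄] = 0.083333·(169.21875) = 14.1015625.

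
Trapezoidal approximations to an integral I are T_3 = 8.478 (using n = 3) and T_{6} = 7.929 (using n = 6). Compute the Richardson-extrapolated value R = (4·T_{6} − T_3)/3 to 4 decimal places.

7.7460

R = (4·T_{6} − T_3) / 3 = (4·7.929 − 8.478)/3 = (23.238)/3 = 7.7460.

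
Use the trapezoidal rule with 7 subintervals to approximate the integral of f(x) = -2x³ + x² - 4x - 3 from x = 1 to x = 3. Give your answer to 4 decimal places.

-53.6327

h = (3 − 1)/7 = 0.285714.
Nodes x₀,…,x₇ = 1, 1.285714, 1.571429, 1.857143, 2.142857, 2.428571, 2.714286, 3.
f(x) = -2x³ + x² - 4x - 3: f₀=-8, f₁=-10.740525, f₂=-14.577259, f₃=-19.790087, f₄=-26.658892, f₅=-35.463557, f₆=-46.483965, f₇=-60.
(h/2)·[f₀ + 2f₁ + 2f₂ + 2f₃ + 2f₄ + 2f₅ + 2f₆ + f₇] = 0.142857·(-375.428571) = -53.6327.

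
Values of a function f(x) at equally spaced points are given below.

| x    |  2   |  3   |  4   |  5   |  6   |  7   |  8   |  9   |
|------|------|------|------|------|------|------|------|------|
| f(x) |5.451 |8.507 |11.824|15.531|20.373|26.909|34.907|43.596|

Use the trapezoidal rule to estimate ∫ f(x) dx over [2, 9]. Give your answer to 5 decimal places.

142.57450

h = 1, n = 7.
(h/2)·[y₀ + 2y₁ + 2y₂ + 2y₃ + 2y₄ + 2y₅ + 2y₆ + y₇] = 0.5·(285.149) = 142.57450.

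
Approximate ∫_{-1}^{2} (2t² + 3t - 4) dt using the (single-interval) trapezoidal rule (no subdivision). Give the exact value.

T = (b−a)/2 · [f(-1) + f(2)] = 1.5·[(-5) + 10] = 7.5.

7.5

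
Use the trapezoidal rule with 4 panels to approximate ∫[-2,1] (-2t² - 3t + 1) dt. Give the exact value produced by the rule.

0.9375

h = (1 − (-2))/4 = 0.75.
Nodes t₀,…,t₄ = -2, -1.25, -0.5, 0.25, 1.
f(t) = -2t² - 3t + 1: f₀=-1, f₁=1.625, f₂=2, f₃=0.125, f₄=-4.
(h/2)·[f₀ + 2f₁ + 2f₂ + 2f₃ + f₄] = 0.375·(2.5) = 0.9375.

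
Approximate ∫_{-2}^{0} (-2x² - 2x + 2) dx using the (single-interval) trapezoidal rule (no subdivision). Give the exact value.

T = (b−a)/2 · [f(-2) + f(0)] = 1·[(-2) + 2] = 0.

0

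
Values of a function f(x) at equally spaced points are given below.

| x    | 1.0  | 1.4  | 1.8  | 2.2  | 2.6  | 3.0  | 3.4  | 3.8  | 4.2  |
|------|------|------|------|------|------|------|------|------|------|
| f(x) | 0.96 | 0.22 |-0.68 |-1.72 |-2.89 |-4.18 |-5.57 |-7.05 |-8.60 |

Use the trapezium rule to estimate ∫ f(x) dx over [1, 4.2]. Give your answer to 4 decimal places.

-10.2760

h = 0.4, n = 8.
(h/2)·[y₀ + 2y₁ + 2y₂ + 2y₃ + 2y₄ + 2y₅ + 2y₆ + 2y₇ + y₈] = 0.2·(-51.38) = -10.2760.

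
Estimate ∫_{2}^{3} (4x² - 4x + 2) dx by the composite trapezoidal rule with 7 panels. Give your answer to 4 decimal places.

h = (3 − 2)/7 = 0.142857.
Nodes x₀,…,x₇ = 2, 2.142857, 2.285714, 2.428571, 2.571429, 2.714286, 2.857143, 3.
f(x) = 4x² - 4x + 2: f₀=10, f₁=11.795918, f₂=13.755102, f₃=15.877551, f₄=18.163265, f₅=20.612245, f₆=23.224490, f₇=26.
(h/2)·[f₀ + 2f₁ + 2f₂ + 2f₃ + 2f₄ + 2f₅ + 2f₆ + f₇] = 0.071429·(242.857143) = 17.3469.

17.3469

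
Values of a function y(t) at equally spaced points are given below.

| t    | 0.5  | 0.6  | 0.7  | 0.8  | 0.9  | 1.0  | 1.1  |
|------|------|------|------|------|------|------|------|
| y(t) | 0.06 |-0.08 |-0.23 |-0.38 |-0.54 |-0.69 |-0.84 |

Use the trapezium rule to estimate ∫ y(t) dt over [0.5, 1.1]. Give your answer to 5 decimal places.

h = 0.1, n = 6.
(h/2)·[y₀ + 2y₁ + 2y₂ + 2y₃ + 2y₄ + 2y₅ + y₆] = 0.05·(-4.62) = -0.23100.

-0.23100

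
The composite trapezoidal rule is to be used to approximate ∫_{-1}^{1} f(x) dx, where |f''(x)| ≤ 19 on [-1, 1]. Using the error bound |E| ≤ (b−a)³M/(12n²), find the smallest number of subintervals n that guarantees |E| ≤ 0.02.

Need 152/(12n²) ≤ 0.02.
n² ≥ 152/(12·0.02) = 633.333 ⇒ n ≥ 25.1661, so the smallest n is 26.

26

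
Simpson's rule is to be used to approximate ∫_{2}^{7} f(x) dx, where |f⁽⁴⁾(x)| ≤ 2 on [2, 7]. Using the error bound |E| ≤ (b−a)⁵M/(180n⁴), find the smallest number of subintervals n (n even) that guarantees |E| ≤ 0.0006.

16

Need 6250/(180n⁴) ≤ 0.0006.
n⁴ ≥ 6250/(180·0.0006) = 57870.4 ⇒ n ≥ 15.5101, so the smallest even n is 16. (n must be even for Simpson's rule.)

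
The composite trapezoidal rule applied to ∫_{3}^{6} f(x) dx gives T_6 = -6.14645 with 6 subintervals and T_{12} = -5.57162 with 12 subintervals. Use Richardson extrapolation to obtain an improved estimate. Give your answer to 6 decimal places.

R = (4·T_{12} − T_6) / 3 = (4·(-5.57162) − (-6.14645))/3 = (-16.14003)/3 = -5.380010.

-5.380010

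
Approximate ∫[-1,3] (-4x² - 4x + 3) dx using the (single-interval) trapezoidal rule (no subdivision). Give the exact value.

-84

T = (b−a)/2 · [f(-1) + f(3)] = 2·[3 + (-45)] = -84.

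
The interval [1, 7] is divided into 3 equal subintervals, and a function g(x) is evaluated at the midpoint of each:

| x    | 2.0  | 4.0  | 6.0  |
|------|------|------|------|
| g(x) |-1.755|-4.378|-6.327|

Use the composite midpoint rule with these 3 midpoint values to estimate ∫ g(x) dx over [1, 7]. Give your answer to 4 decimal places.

h = 2, n = 3.
h·[y(m₁) + y(m₂) + y(m₃)] = 2·(-12.460) = -24.9200.

-24.9200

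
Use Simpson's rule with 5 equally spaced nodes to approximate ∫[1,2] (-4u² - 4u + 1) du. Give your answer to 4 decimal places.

h = (2 − 1)/4 = 0.25.
Nodes u₀,…,u₄ = 1, 1.25, 1.5, 1.75, 2.
f(u) = -4u² - 4u + 1: f₀=-7, f₁=-10.25, f₂=-14, f₃=-18.25, f₄=-23.
(h/3)·[f₀ + 4f₁ + 2f₂ + 4f₃ + f₄] = 0.083333·(-172) = -14.3333.

-14.3333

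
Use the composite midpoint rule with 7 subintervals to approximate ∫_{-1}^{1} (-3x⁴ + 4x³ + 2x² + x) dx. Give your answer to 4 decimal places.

0.1866

h = (1 − (-1))/7 = 0.285714.
Midpoints m₁,…,m₇ = -0.857143, -0.571429, -0.285714, 0, 0.285714, 0.571429, 0.857143.
f(m₁)=-3.526031, f(m₂)=-0.984590, f(m₃)=-0.235735, f(m₄)=0, f(m₅)=0.522282, f(m₆)=1.650979, f(m₇)=3.226156.
h·[f(m₁) + f(m₂) + f(m₃) + f(m₄) + f(m₅) + f(m₆) + f(m₇)] = 0.285714·(0.653061) = 0.1866.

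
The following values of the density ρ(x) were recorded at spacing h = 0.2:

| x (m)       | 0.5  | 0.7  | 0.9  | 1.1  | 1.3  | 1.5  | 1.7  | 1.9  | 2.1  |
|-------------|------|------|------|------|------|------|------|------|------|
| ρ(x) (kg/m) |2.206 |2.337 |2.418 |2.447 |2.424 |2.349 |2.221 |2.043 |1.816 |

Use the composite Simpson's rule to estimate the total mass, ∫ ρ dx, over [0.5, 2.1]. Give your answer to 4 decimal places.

3.6568

h = 0.2, n = 8.
(h/3)·[y₀ + 4y₁ + 2y₂ + 4y₃ + 2y₄ + 4y₅ + 2y₆ + 4y₇ + y₈] = 0.066667·(54.852) = 3.6568.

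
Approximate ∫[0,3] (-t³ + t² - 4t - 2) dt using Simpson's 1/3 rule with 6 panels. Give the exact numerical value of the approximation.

h = (3 − 0)/6 = 0.5.
Nodes t₀,…,t₆ = 0, 0.5, 1, 1.5, 2, 2.5, 3.
f(t) = -t³ + t² - 4t - 2: f₀=-2, f₁=-3.875, f₂=-6, f₃=-9.125, f₄=-14, f₅=-21.375, f₆=-32.
(h/3)·[f₀ + 4f₁ + 2f₂ + 4f₃ + 2f₄ + 4f₅ + f₆] = 0.166667·(-211.5) = -35.25.

-35.25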